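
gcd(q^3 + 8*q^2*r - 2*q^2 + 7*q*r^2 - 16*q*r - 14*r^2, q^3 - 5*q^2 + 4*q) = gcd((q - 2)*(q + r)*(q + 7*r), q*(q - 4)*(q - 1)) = 1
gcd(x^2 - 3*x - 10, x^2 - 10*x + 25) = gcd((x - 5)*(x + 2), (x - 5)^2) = x - 5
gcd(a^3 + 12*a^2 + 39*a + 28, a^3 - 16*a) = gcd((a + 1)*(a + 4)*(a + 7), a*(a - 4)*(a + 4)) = a + 4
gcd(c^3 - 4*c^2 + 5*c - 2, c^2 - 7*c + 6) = c - 1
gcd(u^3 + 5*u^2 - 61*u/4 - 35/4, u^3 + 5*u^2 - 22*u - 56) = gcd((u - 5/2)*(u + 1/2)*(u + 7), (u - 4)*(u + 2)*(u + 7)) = u + 7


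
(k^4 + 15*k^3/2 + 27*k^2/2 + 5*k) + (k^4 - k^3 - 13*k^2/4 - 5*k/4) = 2*k^4 + 13*k^3/2 + 41*k^2/4 + 15*k/4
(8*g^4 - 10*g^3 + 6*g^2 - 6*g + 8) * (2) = 16*g^4 - 20*g^3 + 12*g^2 - 12*g + 16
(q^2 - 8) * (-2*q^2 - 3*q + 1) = -2*q^4 - 3*q^3 + 17*q^2 + 24*q - 8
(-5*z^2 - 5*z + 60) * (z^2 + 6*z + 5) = -5*z^4 - 35*z^3 + 5*z^2 + 335*z + 300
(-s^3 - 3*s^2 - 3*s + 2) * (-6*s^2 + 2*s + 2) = 6*s^5 + 16*s^4 + 10*s^3 - 24*s^2 - 2*s + 4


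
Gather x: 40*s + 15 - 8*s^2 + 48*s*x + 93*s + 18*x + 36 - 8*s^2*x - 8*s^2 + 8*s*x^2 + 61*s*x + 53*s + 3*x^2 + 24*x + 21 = -16*s^2 + 186*s + x^2*(8*s + 3) + x*(-8*s^2 + 109*s + 42) + 72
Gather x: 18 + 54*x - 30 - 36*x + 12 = 18*x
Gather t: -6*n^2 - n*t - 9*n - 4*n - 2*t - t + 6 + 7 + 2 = -6*n^2 - 13*n + t*(-n - 3) + 15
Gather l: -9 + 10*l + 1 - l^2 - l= -l^2 + 9*l - 8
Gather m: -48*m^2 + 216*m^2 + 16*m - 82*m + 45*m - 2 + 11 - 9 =168*m^2 - 21*m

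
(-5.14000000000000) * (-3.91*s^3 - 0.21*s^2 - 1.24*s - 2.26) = 20.0974*s^3 + 1.0794*s^2 + 6.3736*s + 11.6164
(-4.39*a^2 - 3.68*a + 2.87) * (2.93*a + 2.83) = -12.8627*a^3 - 23.2061*a^2 - 2.0053*a + 8.1221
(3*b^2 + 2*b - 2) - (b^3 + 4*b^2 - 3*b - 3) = -b^3 - b^2 + 5*b + 1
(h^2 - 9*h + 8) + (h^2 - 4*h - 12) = 2*h^2 - 13*h - 4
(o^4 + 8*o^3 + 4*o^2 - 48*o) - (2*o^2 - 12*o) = o^4 + 8*o^3 + 2*o^2 - 36*o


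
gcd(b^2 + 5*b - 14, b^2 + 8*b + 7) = b + 7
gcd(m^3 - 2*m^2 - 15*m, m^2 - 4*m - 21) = m + 3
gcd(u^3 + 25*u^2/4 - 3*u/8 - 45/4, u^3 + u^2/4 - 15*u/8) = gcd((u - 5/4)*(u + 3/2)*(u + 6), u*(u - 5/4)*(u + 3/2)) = u^2 + u/4 - 15/8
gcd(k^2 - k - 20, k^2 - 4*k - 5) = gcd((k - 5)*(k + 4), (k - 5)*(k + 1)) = k - 5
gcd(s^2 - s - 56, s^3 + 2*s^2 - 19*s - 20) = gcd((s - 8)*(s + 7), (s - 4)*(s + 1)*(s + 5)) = 1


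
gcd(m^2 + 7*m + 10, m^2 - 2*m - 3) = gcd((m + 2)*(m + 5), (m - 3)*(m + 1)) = 1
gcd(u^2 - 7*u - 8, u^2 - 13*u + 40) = u - 8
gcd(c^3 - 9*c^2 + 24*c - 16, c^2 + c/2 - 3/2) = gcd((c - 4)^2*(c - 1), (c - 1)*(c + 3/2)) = c - 1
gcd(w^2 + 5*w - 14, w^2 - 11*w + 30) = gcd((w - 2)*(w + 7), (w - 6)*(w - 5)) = 1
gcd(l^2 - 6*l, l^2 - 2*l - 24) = l - 6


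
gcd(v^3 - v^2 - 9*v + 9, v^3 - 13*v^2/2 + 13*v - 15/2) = v^2 - 4*v + 3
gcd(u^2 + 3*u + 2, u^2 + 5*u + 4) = u + 1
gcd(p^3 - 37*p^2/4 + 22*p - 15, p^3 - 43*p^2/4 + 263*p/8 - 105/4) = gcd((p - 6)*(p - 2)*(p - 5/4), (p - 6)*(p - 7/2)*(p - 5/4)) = p^2 - 29*p/4 + 15/2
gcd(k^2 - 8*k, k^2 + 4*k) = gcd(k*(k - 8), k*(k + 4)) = k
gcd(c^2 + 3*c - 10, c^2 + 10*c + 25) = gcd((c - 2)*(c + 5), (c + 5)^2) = c + 5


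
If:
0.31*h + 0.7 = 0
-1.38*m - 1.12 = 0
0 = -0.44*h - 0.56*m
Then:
No Solution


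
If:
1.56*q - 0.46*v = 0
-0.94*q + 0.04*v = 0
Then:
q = 0.00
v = 0.00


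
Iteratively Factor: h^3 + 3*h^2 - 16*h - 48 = (h + 3)*(h^2 - 16) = (h - 4)*(h + 3)*(h + 4)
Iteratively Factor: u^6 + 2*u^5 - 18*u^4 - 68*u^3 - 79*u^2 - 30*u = (u + 3)*(u^5 - u^4 - 15*u^3 - 23*u^2 - 10*u) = u*(u + 3)*(u^4 - u^3 - 15*u^2 - 23*u - 10) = u*(u + 1)*(u + 3)*(u^3 - 2*u^2 - 13*u - 10) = u*(u + 1)^2*(u + 3)*(u^2 - 3*u - 10) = u*(u + 1)^2*(u + 2)*(u + 3)*(u - 5)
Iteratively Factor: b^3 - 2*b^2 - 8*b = (b)*(b^2 - 2*b - 8) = b*(b + 2)*(b - 4)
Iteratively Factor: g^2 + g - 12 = (g + 4)*(g - 3)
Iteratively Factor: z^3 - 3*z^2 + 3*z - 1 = (z - 1)*(z^2 - 2*z + 1) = (z - 1)^2*(z - 1)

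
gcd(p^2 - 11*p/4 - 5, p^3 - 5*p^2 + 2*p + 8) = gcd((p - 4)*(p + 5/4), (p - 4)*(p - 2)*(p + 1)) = p - 4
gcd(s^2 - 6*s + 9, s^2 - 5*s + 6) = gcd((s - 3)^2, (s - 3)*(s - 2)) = s - 3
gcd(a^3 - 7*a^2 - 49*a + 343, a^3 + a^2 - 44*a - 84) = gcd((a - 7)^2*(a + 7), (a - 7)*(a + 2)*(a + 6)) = a - 7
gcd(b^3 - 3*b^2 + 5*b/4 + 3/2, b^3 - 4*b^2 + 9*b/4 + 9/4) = b^2 - b - 3/4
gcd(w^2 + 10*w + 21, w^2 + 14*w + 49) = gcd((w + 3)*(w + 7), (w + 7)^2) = w + 7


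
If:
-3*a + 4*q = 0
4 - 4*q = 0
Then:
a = 4/3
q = 1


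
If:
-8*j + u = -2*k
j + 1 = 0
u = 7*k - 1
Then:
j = -1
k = -7/9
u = -58/9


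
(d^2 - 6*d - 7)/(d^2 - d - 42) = (d + 1)/(d + 6)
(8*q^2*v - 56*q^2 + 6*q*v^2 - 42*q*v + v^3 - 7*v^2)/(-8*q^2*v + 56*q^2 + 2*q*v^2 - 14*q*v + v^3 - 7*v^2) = (-2*q - v)/(2*q - v)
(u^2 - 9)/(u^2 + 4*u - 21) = (u + 3)/(u + 7)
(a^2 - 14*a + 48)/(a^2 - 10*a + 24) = (a - 8)/(a - 4)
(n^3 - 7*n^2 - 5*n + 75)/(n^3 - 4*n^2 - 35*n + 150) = (n + 3)/(n + 6)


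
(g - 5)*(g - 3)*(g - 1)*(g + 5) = g^4 - 4*g^3 - 22*g^2 + 100*g - 75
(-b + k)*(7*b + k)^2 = -49*b^3 + 35*b^2*k + 13*b*k^2 + k^3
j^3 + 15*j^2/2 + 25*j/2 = j*(j + 5/2)*(j + 5)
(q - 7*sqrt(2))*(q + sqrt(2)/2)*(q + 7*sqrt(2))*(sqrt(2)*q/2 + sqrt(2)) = sqrt(2)*q^4/2 + q^3/2 + sqrt(2)*q^3 - 49*sqrt(2)*q^2 + q^2 - 98*sqrt(2)*q - 49*q - 98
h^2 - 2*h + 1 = (h - 1)^2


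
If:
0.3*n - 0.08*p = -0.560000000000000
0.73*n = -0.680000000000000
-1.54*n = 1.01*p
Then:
No Solution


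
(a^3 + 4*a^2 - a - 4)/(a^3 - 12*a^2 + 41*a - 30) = (a^2 + 5*a + 4)/(a^2 - 11*a + 30)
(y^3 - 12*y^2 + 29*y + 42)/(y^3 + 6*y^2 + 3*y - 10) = (y^3 - 12*y^2 + 29*y + 42)/(y^3 + 6*y^2 + 3*y - 10)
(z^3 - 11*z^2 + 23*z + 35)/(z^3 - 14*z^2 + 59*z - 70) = (z + 1)/(z - 2)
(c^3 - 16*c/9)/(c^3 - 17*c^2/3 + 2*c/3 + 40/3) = c*(3*c - 4)/(3*(c^2 - 7*c + 10))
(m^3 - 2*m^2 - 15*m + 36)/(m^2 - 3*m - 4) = (-m^3 + 2*m^2 + 15*m - 36)/(-m^2 + 3*m + 4)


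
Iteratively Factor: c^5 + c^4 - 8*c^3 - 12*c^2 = (c + 2)*(c^4 - c^3 - 6*c^2) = c*(c + 2)*(c^3 - c^2 - 6*c) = c^2*(c + 2)*(c^2 - c - 6) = c^2*(c + 2)^2*(c - 3)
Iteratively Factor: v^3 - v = (v)*(v^2 - 1) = v*(v - 1)*(v + 1)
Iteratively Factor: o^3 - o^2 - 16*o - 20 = (o + 2)*(o^2 - 3*o - 10) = (o + 2)^2*(o - 5)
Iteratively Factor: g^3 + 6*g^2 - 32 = (g + 4)*(g^2 + 2*g - 8) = (g + 4)^2*(g - 2)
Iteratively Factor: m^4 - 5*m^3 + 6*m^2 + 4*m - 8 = (m - 2)*(m^3 - 3*m^2 + 4) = (m - 2)^2*(m^2 - m - 2) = (m - 2)^3*(m + 1)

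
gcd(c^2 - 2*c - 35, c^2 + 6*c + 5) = c + 5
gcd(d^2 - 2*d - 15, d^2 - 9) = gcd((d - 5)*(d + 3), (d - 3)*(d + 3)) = d + 3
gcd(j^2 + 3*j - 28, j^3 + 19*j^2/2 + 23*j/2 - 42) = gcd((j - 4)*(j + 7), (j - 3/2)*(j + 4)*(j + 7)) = j + 7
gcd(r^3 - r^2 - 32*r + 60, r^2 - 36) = r + 6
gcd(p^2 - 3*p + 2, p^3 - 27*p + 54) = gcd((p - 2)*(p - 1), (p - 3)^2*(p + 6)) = 1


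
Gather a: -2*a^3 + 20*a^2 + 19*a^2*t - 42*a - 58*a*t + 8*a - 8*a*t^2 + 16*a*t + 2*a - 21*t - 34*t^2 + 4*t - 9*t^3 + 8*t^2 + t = -2*a^3 + a^2*(19*t + 20) + a*(-8*t^2 - 42*t - 32) - 9*t^3 - 26*t^2 - 16*t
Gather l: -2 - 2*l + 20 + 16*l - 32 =14*l - 14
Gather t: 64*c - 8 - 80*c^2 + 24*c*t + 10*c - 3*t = -80*c^2 + 74*c + t*(24*c - 3) - 8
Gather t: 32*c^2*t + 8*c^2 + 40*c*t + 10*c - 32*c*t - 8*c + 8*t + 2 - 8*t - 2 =8*c^2 + 2*c + t*(32*c^2 + 8*c)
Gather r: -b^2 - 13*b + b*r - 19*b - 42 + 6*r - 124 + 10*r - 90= -b^2 - 32*b + r*(b + 16) - 256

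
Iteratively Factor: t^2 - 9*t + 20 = (t - 4)*(t - 5)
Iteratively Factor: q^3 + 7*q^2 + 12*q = (q)*(q^2 + 7*q + 12) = q*(q + 3)*(q + 4)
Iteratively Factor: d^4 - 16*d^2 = (d)*(d^3 - 16*d) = d*(d + 4)*(d^2 - 4*d) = d*(d - 4)*(d + 4)*(d)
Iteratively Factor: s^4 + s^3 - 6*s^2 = (s)*(s^3 + s^2 - 6*s) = s*(s - 2)*(s^2 + 3*s) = s^2*(s - 2)*(s + 3)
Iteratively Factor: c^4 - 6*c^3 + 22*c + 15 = (c + 1)*(c^3 - 7*c^2 + 7*c + 15) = (c + 1)^2*(c^2 - 8*c + 15) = (c - 3)*(c + 1)^2*(c - 5)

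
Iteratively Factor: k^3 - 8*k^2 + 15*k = (k)*(k^2 - 8*k + 15) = k*(k - 5)*(k - 3)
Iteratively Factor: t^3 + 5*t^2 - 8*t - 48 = (t + 4)*(t^2 + t - 12) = (t - 3)*(t + 4)*(t + 4)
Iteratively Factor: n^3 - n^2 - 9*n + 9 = (n + 3)*(n^2 - 4*n + 3) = (n - 1)*(n + 3)*(n - 3)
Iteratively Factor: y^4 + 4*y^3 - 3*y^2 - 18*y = (y - 2)*(y^3 + 6*y^2 + 9*y) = (y - 2)*(y + 3)*(y^2 + 3*y) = y*(y - 2)*(y + 3)*(y + 3)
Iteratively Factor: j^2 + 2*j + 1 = (j + 1)*(j + 1)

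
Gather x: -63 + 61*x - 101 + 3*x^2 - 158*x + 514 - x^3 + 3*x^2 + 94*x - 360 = -x^3 + 6*x^2 - 3*x - 10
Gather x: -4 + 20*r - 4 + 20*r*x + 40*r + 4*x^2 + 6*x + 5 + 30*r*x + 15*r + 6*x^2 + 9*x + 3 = 75*r + 10*x^2 + x*(50*r + 15)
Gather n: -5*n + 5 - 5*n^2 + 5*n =5 - 5*n^2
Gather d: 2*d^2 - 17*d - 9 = 2*d^2 - 17*d - 9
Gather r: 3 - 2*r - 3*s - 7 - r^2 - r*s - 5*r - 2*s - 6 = -r^2 + r*(-s - 7) - 5*s - 10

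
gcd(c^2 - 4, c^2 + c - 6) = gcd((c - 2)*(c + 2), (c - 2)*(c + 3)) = c - 2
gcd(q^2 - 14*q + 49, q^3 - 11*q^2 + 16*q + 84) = q - 7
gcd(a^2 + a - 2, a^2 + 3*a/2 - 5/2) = a - 1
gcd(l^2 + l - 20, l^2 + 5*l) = l + 5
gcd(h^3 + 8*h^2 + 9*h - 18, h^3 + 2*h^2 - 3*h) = h^2 + 2*h - 3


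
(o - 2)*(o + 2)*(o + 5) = o^3 + 5*o^2 - 4*o - 20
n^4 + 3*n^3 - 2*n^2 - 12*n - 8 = (n - 2)*(n + 1)*(n + 2)^2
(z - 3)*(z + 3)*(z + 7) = z^3 + 7*z^2 - 9*z - 63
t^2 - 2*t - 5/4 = (t - 5/2)*(t + 1/2)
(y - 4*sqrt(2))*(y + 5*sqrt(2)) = y^2 + sqrt(2)*y - 40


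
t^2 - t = t*(t - 1)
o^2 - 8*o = o*(o - 8)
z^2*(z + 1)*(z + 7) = z^4 + 8*z^3 + 7*z^2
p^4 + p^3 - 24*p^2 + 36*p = p*(p - 3)*(p - 2)*(p + 6)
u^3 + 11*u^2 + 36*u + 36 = (u + 2)*(u + 3)*(u + 6)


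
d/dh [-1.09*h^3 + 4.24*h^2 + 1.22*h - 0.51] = -3.27*h^2 + 8.48*h + 1.22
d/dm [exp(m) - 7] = exp(m)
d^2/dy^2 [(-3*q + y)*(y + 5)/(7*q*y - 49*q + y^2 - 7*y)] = 2*(-(3*q - y)*(y + 5)*(7*q + 2*y - 7)^2 + ((3*q - y)*(y + 5) + (3*q - y)*(7*q + 2*y - 7) - (y + 5)*(7*q + 2*y - 7))*(7*q*y - 49*q + y^2 - 7*y) + (7*q*y - 49*q + y^2 - 7*y)^2)/(7*q*y - 49*q + y^2 - 7*y)^3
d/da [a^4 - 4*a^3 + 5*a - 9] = 4*a^3 - 12*a^2 + 5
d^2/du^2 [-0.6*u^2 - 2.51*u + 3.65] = -1.20000000000000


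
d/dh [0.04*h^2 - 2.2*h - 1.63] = 0.08*h - 2.2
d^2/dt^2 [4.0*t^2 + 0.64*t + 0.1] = 8.00000000000000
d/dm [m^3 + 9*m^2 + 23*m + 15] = 3*m^2 + 18*m + 23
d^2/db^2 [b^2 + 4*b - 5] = 2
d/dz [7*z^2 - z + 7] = 14*z - 1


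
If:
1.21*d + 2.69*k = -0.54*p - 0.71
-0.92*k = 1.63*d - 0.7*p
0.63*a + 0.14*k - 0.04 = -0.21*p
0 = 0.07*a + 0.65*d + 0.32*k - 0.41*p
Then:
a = 0.09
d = 0.36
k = -0.47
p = 0.22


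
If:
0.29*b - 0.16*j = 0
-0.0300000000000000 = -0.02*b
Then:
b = 1.50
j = 2.72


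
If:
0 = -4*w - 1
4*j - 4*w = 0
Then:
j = -1/4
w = -1/4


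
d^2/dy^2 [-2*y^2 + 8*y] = -4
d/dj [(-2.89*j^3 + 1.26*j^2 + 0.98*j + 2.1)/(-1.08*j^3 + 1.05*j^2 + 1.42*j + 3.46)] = (-1.77635683940025e-15*j^5 - 1.6737*j^4 - 6.0908*j^3 - 22.434*j^2 + 4.3092*j + 0.4088)/(1.1664*j^6 - 2.268*j^5 - 1.9647*j^4 - 4.4916*j^3 + 9.2824*j^2 + 9.8264*j + 11.9716)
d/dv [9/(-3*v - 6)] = 3/(v + 2)^2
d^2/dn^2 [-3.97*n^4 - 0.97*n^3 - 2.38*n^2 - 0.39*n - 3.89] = -47.64*n^2 - 5.82*n - 4.76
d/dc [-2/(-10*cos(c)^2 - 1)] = 20*sin(2*c)/(5*cos(2*c) + 6)^2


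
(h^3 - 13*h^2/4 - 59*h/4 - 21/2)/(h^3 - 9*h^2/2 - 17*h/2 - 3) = (4*h + 7)/(2*(2*h + 1))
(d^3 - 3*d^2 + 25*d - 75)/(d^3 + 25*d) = (d - 3)/d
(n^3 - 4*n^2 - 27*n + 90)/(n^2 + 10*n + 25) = (n^2 - 9*n + 18)/(n + 5)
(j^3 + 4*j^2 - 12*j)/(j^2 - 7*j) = (j^2 + 4*j - 12)/(j - 7)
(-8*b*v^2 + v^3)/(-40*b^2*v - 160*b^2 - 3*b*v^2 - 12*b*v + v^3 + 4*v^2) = v^2/(5*b*v + 20*b + v^2 + 4*v)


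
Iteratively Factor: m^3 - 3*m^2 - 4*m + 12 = (m + 2)*(m^2 - 5*m + 6) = (m - 3)*(m + 2)*(m - 2)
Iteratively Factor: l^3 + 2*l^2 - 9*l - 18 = (l + 3)*(l^2 - l - 6) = (l + 2)*(l + 3)*(l - 3)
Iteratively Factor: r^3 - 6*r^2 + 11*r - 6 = (r - 3)*(r^2 - 3*r + 2) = (r - 3)*(r - 2)*(r - 1)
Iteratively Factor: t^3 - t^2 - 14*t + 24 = (t + 4)*(t^2 - 5*t + 6) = (t - 2)*(t + 4)*(t - 3)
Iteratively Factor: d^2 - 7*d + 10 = (d - 2)*(d - 5)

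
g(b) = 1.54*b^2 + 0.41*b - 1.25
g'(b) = 3.08*b + 0.41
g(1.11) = 1.10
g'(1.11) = 3.83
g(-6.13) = 54.11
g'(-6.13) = -18.47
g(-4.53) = 28.49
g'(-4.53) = -13.54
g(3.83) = 22.91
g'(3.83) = 12.21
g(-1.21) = 0.51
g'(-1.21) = -3.32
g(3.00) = 13.84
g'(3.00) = 9.65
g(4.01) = 25.16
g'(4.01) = 12.76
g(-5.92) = 50.29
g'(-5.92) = -17.82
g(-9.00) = 119.80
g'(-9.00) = -27.31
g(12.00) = 225.43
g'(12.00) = 37.37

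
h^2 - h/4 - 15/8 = (h - 3/2)*(h + 5/4)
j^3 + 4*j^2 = j^2*(j + 4)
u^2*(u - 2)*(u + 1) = u^4 - u^3 - 2*u^2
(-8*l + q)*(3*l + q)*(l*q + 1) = -24*l^3*q - 5*l^2*q^2 - 24*l^2 + l*q^3 - 5*l*q + q^2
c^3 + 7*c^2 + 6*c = c*(c + 1)*(c + 6)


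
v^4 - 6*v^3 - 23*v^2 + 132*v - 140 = (v - 7)*(v - 2)^2*(v + 5)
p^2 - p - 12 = (p - 4)*(p + 3)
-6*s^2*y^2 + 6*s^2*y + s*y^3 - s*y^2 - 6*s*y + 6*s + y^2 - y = (-6*s + y)*(y - 1)*(s*y + 1)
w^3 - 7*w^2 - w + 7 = (w - 7)*(w - 1)*(w + 1)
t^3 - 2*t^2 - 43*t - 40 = (t - 8)*(t + 1)*(t + 5)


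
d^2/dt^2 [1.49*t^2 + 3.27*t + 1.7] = 2.98000000000000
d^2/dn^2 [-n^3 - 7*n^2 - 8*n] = -6*n - 14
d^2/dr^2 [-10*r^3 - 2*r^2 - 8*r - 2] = -60*r - 4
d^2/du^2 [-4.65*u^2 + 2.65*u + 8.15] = -9.30000000000000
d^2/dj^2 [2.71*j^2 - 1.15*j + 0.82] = 5.42000000000000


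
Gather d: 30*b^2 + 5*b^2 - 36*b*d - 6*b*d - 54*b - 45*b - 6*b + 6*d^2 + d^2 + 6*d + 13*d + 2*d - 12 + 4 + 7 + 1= 35*b^2 - 105*b + 7*d^2 + d*(21 - 42*b)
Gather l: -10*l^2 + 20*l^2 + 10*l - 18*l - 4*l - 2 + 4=10*l^2 - 12*l + 2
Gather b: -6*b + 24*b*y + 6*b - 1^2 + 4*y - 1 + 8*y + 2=24*b*y + 12*y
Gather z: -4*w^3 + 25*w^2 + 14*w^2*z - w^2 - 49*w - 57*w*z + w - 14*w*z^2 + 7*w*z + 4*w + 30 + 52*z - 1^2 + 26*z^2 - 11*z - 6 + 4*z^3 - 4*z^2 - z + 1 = -4*w^3 + 24*w^2 - 44*w + 4*z^3 + z^2*(22 - 14*w) + z*(14*w^2 - 50*w + 40) + 24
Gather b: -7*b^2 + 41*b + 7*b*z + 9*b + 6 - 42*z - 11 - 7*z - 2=-7*b^2 + b*(7*z + 50) - 49*z - 7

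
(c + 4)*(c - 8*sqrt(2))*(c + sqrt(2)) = c^3 - 7*sqrt(2)*c^2 + 4*c^2 - 28*sqrt(2)*c - 16*c - 64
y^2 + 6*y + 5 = (y + 1)*(y + 5)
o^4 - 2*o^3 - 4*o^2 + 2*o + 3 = (o - 3)*(o - 1)*(o + 1)^2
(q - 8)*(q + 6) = q^2 - 2*q - 48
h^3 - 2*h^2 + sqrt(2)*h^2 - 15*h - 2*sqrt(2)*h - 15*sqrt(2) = (h - 5)*(h + 3)*(h + sqrt(2))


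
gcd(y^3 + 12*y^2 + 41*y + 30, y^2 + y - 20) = y + 5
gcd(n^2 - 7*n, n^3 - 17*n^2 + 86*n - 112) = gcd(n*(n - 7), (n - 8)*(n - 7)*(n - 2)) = n - 7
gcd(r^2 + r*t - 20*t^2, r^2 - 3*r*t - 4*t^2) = r - 4*t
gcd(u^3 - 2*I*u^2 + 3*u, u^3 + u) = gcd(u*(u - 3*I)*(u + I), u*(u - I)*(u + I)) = u^2 + I*u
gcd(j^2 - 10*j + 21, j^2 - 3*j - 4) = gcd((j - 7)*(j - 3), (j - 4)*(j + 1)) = 1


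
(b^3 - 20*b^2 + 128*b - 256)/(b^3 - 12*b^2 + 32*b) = (b - 8)/b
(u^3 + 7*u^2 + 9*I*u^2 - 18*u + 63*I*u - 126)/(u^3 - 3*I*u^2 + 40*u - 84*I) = (u^2 + u*(7 + 3*I) + 21*I)/(u^2 - 9*I*u - 14)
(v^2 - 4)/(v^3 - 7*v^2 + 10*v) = (v + 2)/(v*(v - 5))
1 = 1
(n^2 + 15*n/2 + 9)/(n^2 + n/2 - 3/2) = (n + 6)/(n - 1)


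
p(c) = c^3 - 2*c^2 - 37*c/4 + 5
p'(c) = 3*c^2 - 4*c - 37/4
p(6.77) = 161.00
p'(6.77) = 101.17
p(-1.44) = 11.19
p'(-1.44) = 2.73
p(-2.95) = -10.79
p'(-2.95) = 28.66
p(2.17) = -14.27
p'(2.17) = -3.80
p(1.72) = -11.74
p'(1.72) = -7.25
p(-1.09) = 11.41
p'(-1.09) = -1.33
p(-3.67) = -37.42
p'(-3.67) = 45.84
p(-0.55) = 9.32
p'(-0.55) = -6.14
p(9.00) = 488.75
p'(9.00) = 197.75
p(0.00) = 5.00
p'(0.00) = -9.25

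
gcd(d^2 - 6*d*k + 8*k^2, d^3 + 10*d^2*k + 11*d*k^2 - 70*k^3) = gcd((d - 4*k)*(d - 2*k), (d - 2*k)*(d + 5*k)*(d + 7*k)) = d - 2*k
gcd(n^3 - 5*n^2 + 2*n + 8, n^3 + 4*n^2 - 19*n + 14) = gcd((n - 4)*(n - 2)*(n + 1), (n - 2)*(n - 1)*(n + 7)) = n - 2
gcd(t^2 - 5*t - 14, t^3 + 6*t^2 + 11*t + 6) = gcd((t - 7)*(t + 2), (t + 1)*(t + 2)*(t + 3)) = t + 2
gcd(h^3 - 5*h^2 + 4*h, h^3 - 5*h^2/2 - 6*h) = h^2 - 4*h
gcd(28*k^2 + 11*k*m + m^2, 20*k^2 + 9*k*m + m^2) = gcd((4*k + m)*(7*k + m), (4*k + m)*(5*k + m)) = 4*k + m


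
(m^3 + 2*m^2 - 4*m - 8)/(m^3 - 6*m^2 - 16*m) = (m^2 - 4)/(m*(m - 8))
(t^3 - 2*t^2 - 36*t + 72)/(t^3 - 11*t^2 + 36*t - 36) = (t + 6)/(t - 3)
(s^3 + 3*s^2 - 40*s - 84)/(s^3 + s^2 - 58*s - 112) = (s - 6)/(s - 8)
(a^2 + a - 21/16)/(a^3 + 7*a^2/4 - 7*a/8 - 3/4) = (4*a + 7)/(2*(2*a^2 + 5*a + 2))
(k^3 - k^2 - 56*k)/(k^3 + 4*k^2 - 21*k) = (k - 8)/(k - 3)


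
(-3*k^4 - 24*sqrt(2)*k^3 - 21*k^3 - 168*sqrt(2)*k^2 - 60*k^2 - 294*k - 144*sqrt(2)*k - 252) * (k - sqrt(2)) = -3*k^5 - 21*sqrt(2)*k^4 - 21*k^4 - 147*sqrt(2)*k^3 - 12*k^3 - 84*sqrt(2)*k^2 + 42*k^2 + 36*k + 294*sqrt(2)*k + 252*sqrt(2)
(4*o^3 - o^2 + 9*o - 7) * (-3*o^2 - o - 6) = -12*o^5 - o^4 - 50*o^3 + 18*o^2 - 47*o + 42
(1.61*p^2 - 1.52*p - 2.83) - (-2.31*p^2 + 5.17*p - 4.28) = 3.92*p^2 - 6.69*p + 1.45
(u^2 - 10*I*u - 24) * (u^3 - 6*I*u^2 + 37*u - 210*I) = u^5 - 16*I*u^4 - 47*u^3 - 436*I*u^2 - 2988*u + 5040*I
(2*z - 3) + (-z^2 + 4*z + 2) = -z^2 + 6*z - 1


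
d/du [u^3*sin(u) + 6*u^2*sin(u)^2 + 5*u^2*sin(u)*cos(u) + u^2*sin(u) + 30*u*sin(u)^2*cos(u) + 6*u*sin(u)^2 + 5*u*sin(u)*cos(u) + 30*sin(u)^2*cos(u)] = u^3*cos(u) + 3*u^2*sin(u) + 6*u^2*sin(2*u) + u^2*cos(u) + 5*u^2*cos(2*u) - 11*u*sin(u)/2 + 11*u*sin(2*u) + 45*u*sin(3*u)/2 - u*cos(2*u) + 6*u - 15*sin(u)/2 + 5*sin(2*u)/2 + 45*sin(3*u)/2 + 15*cos(u)/2 - 3*cos(2*u) - 15*cos(3*u)/2 + 3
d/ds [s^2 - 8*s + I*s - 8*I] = 2*s - 8 + I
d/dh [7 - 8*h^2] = -16*h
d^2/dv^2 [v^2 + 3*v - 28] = 2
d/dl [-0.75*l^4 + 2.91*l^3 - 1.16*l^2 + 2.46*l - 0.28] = -3.0*l^3 + 8.73*l^2 - 2.32*l + 2.46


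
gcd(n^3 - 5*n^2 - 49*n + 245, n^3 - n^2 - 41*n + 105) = n^2 + 2*n - 35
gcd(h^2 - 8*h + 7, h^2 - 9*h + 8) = h - 1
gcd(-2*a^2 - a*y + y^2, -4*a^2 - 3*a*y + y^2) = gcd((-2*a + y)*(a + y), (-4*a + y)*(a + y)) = a + y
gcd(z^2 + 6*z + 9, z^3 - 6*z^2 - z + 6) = 1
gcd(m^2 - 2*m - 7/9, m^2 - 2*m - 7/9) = m^2 - 2*m - 7/9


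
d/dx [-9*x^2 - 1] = -18*x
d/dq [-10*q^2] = -20*q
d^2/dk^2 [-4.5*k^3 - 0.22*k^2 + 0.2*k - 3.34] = -27.0*k - 0.44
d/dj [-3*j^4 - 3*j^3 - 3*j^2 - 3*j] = -12*j^3 - 9*j^2 - 6*j - 3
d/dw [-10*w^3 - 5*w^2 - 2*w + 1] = -30*w^2 - 10*w - 2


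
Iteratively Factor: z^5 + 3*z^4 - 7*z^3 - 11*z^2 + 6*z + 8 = (z + 4)*(z^4 - z^3 - 3*z^2 + z + 2) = (z - 2)*(z + 4)*(z^3 + z^2 - z - 1) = (z - 2)*(z - 1)*(z + 4)*(z^2 + 2*z + 1) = (z - 2)*(z - 1)*(z + 1)*(z + 4)*(z + 1)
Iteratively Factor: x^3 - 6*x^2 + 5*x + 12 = (x + 1)*(x^2 - 7*x + 12) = (x - 4)*(x + 1)*(x - 3)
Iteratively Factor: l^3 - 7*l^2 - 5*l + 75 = (l + 3)*(l^2 - 10*l + 25) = (l - 5)*(l + 3)*(l - 5)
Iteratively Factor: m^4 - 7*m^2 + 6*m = (m - 1)*(m^3 + m^2 - 6*m) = (m - 1)*(m + 3)*(m^2 - 2*m) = m*(m - 1)*(m + 3)*(m - 2)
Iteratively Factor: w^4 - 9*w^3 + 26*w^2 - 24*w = (w - 3)*(w^3 - 6*w^2 + 8*w) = (w - 4)*(w - 3)*(w^2 - 2*w) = (w - 4)*(w - 3)*(w - 2)*(w)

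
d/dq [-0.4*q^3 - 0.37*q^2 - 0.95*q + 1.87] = -1.2*q^2 - 0.74*q - 0.95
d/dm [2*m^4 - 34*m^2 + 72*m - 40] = 8*m^3 - 68*m + 72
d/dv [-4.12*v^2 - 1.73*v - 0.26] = -8.24*v - 1.73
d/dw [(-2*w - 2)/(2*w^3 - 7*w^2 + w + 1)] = 2*w*(4*w^2 - w - 14)/(4*w^6 - 28*w^5 + 53*w^4 - 10*w^3 - 13*w^2 + 2*w + 1)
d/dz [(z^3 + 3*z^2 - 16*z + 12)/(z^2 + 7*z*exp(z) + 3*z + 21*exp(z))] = ((3*z^2 + 6*z - 16)*(z^2 + 7*z*exp(z) + 3*z + 21*exp(z)) - (z^3 + 3*z^2 - 16*z + 12)*(7*z*exp(z) + 2*z + 28*exp(z) + 3))/(z^2 + 7*z*exp(z) + 3*z + 21*exp(z))^2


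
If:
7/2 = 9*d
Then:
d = 7/18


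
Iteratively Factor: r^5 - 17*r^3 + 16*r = (r + 1)*(r^4 - r^3 - 16*r^2 + 16*r) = r*(r + 1)*(r^3 - r^2 - 16*r + 16) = r*(r - 4)*(r + 1)*(r^2 + 3*r - 4) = r*(r - 4)*(r + 1)*(r + 4)*(r - 1)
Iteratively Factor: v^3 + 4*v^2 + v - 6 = (v - 1)*(v^2 + 5*v + 6) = (v - 1)*(v + 3)*(v + 2)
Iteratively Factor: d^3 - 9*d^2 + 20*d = (d - 5)*(d^2 - 4*d) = (d - 5)*(d - 4)*(d)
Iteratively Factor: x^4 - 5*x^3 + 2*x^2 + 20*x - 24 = (x - 3)*(x^3 - 2*x^2 - 4*x + 8) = (x - 3)*(x + 2)*(x^2 - 4*x + 4) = (x - 3)*(x - 2)*(x + 2)*(x - 2)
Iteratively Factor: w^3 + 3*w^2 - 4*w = (w - 1)*(w^2 + 4*w) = (w - 1)*(w + 4)*(w)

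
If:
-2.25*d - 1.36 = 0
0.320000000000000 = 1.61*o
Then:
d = -0.60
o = 0.20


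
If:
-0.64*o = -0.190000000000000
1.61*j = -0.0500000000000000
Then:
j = -0.03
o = 0.30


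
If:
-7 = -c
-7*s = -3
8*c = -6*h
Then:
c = 7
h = -28/3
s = 3/7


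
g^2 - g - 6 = (g - 3)*(g + 2)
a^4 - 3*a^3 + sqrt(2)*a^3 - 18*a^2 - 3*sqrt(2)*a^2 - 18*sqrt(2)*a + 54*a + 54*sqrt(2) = (a - 3)*(a - 3*sqrt(2))*(a + sqrt(2))*(a + 3*sqrt(2))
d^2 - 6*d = d*(d - 6)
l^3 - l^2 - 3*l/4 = l*(l - 3/2)*(l + 1/2)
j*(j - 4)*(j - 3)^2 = j^4 - 10*j^3 + 33*j^2 - 36*j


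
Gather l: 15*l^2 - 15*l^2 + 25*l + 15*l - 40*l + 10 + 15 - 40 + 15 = 0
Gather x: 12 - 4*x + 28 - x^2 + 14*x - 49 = -x^2 + 10*x - 9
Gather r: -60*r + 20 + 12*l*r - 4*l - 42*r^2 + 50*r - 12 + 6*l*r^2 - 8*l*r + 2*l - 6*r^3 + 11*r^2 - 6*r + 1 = -2*l - 6*r^3 + r^2*(6*l - 31) + r*(4*l - 16) + 9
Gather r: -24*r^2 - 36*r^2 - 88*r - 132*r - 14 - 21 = -60*r^2 - 220*r - 35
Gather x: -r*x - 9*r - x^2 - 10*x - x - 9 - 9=-9*r - x^2 + x*(-r - 11) - 18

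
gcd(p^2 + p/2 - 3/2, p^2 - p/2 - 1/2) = p - 1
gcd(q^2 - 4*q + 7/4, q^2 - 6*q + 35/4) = q - 7/2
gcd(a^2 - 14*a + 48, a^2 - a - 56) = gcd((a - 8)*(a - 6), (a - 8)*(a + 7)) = a - 8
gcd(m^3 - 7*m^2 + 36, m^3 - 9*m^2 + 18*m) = m^2 - 9*m + 18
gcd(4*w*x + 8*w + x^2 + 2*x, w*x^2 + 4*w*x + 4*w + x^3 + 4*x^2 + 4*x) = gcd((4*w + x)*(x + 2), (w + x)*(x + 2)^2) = x + 2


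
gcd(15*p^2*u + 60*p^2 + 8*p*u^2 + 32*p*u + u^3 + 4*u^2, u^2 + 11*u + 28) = u + 4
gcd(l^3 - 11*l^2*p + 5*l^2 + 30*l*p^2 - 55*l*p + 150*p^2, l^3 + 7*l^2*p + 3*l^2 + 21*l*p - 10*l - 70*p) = l + 5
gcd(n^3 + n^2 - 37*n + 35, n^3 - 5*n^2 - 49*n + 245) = n^2 + 2*n - 35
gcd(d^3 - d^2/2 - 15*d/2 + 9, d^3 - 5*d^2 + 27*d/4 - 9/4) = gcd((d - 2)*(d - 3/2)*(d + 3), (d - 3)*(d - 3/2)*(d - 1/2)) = d - 3/2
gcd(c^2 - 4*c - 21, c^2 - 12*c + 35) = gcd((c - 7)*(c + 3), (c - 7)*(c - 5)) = c - 7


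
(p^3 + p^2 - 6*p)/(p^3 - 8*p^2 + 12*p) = (p + 3)/(p - 6)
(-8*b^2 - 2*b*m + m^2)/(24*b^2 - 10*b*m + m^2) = (-2*b - m)/(6*b - m)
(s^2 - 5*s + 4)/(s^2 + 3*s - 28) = (s - 1)/(s + 7)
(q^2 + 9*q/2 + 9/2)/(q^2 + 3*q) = (q + 3/2)/q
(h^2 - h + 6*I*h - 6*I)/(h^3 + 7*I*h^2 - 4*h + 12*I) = (h - 1)/(h^2 + I*h + 2)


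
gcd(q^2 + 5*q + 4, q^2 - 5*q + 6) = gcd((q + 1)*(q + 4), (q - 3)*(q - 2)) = 1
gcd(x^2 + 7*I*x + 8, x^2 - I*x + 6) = 1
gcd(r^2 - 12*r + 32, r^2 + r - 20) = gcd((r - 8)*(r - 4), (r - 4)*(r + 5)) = r - 4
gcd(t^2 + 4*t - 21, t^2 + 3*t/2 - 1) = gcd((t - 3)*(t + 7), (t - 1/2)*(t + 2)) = 1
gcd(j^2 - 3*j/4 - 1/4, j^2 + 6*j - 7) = j - 1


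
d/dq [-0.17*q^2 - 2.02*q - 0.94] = -0.34*q - 2.02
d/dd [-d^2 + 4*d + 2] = 4 - 2*d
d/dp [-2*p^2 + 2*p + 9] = 2 - 4*p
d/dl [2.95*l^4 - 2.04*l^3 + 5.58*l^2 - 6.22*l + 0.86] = 11.8*l^3 - 6.12*l^2 + 11.16*l - 6.22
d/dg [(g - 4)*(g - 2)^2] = (g - 2)*(3*g - 10)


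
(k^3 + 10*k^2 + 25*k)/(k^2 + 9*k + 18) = k*(k^2 + 10*k + 25)/(k^2 + 9*k + 18)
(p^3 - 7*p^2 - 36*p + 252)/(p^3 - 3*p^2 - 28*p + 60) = (p^2 - p - 42)/(p^2 + 3*p - 10)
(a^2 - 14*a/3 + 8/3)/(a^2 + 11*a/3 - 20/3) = (3*a^2 - 14*a + 8)/(3*a^2 + 11*a - 20)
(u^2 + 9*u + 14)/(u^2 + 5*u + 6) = (u + 7)/(u + 3)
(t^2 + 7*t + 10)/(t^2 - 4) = (t + 5)/(t - 2)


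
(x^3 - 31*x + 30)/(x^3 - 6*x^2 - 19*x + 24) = (x^2 + x - 30)/(x^2 - 5*x - 24)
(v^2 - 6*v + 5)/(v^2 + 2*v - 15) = (v^2 - 6*v + 5)/(v^2 + 2*v - 15)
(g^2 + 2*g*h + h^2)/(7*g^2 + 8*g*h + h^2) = (g + h)/(7*g + h)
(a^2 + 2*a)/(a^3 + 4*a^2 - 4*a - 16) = a/(a^2 + 2*a - 8)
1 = 1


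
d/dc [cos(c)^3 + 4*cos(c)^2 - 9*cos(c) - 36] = (-3*cos(c)^2 - 8*cos(c) + 9)*sin(c)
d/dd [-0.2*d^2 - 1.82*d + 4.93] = -0.4*d - 1.82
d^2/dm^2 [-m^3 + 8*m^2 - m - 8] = 16 - 6*m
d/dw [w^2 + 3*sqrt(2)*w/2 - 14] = 2*w + 3*sqrt(2)/2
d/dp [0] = 0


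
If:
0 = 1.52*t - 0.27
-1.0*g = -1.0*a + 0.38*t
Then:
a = g + 0.0675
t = 0.18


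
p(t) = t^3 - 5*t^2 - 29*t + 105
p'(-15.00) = 796.00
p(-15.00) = -3960.00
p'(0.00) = -29.00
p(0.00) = 105.00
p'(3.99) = -21.14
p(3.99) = -26.79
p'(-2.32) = 10.35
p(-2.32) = 132.88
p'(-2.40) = 12.28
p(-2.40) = 131.98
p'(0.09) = -29.88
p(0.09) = 102.35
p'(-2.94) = 26.33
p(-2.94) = 121.63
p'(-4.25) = 67.69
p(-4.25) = 61.17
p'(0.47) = -33.04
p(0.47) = 90.37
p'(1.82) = -37.26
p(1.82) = 41.69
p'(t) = 3*t^2 - 10*t - 29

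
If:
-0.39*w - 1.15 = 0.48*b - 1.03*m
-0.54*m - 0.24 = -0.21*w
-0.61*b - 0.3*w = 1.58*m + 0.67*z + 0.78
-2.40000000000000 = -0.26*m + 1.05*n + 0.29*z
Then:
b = -0.0158793518530068*z - 3.30295508126785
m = 0.37932066810533 - 0.280813801190016*z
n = -0.345725322199432*z - 2.19178726313582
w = 2.11825314655656 - 0.722092631631469*z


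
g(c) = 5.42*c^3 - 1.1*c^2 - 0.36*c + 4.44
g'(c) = 16.26*c^2 - 2.2*c - 0.36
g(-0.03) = 4.45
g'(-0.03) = -0.28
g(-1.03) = -2.28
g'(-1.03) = 19.16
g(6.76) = 1626.06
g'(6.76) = 727.81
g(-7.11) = -1996.69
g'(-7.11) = 837.26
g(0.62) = 5.09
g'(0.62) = 4.53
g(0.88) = 6.96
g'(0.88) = 10.30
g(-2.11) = -50.61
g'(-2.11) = 76.67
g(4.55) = 490.57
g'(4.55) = 326.25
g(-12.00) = -9515.40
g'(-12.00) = 2367.48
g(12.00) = 9207.48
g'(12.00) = 2314.68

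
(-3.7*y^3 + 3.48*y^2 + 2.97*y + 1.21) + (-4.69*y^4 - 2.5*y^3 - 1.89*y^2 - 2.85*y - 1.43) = -4.69*y^4 - 6.2*y^3 + 1.59*y^2 + 0.12*y - 0.22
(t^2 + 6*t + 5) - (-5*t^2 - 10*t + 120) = 6*t^2 + 16*t - 115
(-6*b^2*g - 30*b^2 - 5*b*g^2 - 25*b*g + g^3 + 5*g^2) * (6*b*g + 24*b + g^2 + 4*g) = -36*b^3*g^2 - 324*b^3*g - 720*b^3 - 36*b^2*g^3 - 324*b^2*g^2 - 720*b^2*g + b*g^4 + 9*b*g^3 + 20*b*g^2 + g^5 + 9*g^4 + 20*g^3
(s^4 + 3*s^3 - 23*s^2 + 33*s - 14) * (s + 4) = s^5 + 7*s^4 - 11*s^3 - 59*s^2 + 118*s - 56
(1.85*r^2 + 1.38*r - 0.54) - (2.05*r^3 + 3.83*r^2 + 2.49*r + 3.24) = -2.05*r^3 - 1.98*r^2 - 1.11*r - 3.78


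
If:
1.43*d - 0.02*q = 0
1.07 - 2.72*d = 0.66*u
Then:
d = 0.393382352941176 - 0.242647058823529*u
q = 28.1268382352941 - 17.3492647058824*u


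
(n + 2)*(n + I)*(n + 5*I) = n^3 + 2*n^2 + 6*I*n^2 - 5*n + 12*I*n - 10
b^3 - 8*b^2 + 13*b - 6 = (b - 6)*(b - 1)^2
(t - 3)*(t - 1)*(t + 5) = t^3 + t^2 - 17*t + 15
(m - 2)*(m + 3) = m^2 + m - 6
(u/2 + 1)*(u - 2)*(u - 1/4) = u^3/2 - u^2/8 - 2*u + 1/2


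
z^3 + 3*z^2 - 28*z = z*(z - 4)*(z + 7)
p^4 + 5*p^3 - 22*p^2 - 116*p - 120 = (p - 5)*(p + 2)^2*(p + 6)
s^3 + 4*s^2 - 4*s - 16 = (s - 2)*(s + 2)*(s + 4)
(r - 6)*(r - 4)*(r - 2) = r^3 - 12*r^2 + 44*r - 48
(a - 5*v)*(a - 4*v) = a^2 - 9*a*v + 20*v^2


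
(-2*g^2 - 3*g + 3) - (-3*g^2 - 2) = g^2 - 3*g + 5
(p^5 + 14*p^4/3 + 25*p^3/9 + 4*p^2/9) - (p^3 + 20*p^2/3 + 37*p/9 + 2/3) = p^5 + 14*p^4/3 + 16*p^3/9 - 56*p^2/9 - 37*p/9 - 2/3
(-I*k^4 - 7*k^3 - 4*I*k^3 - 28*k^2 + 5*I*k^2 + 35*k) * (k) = -I*k^5 - 7*k^4 - 4*I*k^4 - 28*k^3 + 5*I*k^3 + 35*k^2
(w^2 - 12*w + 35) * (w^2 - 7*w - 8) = w^4 - 19*w^3 + 111*w^2 - 149*w - 280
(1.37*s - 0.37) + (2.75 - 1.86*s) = 2.38 - 0.49*s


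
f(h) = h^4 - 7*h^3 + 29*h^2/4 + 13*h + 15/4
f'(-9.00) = -4734.50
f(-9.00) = 12138.00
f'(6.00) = 208.00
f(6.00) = 126.75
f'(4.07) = -6.17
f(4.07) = -20.78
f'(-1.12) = -35.20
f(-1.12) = 9.69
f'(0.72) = 14.05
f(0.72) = 14.52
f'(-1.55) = -74.82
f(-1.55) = 32.86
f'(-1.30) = -50.13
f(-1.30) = 17.34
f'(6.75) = 384.25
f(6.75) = 344.94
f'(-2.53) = -222.88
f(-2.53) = 171.60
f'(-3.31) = -410.13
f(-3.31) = 414.04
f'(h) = 4*h^3 - 21*h^2 + 29*h/2 + 13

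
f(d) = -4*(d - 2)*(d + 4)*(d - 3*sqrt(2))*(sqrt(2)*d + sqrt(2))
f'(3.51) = -73.72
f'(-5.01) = 2214.48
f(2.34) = 77.49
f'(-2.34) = -189.16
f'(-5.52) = 3180.09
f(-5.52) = -2853.27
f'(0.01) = -96.62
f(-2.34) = 359.48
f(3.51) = 211.96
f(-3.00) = 409.71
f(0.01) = -192.98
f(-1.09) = 24.41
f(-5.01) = -1486.02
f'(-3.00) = 66.34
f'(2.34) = 222.61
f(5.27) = -1104.57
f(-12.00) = -113198.93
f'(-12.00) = 39495.56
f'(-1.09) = -275.34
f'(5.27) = -1708.26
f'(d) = -4*sqrt(2)*(d - 2)*(d + 4)*(d - 3*sqrt(2)) - 4*(d - 2)*(d + 4)*(sqrt(2)*d + sqrt(2)) - 4*(d - 2)*(d - 3*sqrt(2))*(sqrt(2)*d + sqrt(2)) - 4*(d + 4)*(d - 3*sqrt(2))*(sqrt(2)*d + sqrt(2)) = -16*sqrt(2)*d^3 - 36*sqrt(2)*d^2 + 72*d^2 + 48*sqrt(2)*d + 144*d - 144 + 32*sqrt(2)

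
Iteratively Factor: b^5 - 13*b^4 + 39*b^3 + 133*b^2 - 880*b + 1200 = (b - 5)*(b^4 - 8*b^3 - b^2 + 128*b - 240) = (b - 5)*(b + 4)*(b^3 - 12*b^2 + 47*b - 60) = (b - 5)^2*(b + 4)*(b^2 - 7*b + 12) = (b - 5)^2*(b - 3)*(b + 4)*(b - 4)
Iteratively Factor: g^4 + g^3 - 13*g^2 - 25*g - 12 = (g + 1)*(g^3 - 13*g - 12) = (g + 1)^2*(g^2 - g - 12) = (g + 1)^2*(g + 3)*(g - 4)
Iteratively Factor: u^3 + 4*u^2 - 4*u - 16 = (u - 2)*(u^2 + 6*u + 8) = (u - 2)*(u + 4)*(u + 2)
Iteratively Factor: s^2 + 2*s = (s)*(s + 2)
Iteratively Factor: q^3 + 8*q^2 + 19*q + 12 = (q + 3)*(q^2 + 5*q + 4) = (q + 1)*(q + 3)*(q + 4)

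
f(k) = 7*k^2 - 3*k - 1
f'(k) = 14*k - 3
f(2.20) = 26.28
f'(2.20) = 27.80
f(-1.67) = 23.53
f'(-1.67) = -26.38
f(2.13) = 24.37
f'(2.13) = 26.82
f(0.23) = -1.32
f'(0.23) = 0.22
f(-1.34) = 15.59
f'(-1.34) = -21.76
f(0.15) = -1.29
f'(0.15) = -0.90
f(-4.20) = 135.08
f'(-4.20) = -61.80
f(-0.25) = 0.19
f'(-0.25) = -6.50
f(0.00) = -1.00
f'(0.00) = -3.00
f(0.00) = -1.00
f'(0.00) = -3.00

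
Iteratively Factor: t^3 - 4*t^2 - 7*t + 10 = (t + 2)*(t^2 - 6*t + 5) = (t - 1)*(t + 2)*(t - 5)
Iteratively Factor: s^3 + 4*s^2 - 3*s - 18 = (s + 3)*(s^2 + s - 6) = (s + 3)^2*(s - 2)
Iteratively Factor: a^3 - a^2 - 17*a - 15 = (a + 1)*(a^2 - 2*a - 15) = (a - 5)*(a + 1)*(a + 3)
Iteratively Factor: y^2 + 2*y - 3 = (y + 3)*(y - 1)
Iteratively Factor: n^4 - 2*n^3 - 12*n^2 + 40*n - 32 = (n - 2)*(n^3 - 12*n + 16) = (n - 2)*(n + 4)*(n^2 - 4*n + 4) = (n - 2)^2*(n + 4)*(n - 2)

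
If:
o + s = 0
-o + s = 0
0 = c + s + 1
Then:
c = -1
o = 0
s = 0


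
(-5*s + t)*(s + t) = -5*s^2 - 4*s*t + t^2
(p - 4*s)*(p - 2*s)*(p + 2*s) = p^3 - 4*p^2*s - 4*p*s^2 + 16*s^3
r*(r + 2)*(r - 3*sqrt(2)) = r^3 - 3*sqrt(2)*r^2 + 2*r^2 - 6*sqrt(2)*r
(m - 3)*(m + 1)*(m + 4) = m^3 + 2*m^2 - 11*m - 12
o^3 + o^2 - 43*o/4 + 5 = (o - 5/2)*(o - 1/2)*(o + 4)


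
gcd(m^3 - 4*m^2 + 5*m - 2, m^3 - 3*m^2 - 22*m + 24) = m - 1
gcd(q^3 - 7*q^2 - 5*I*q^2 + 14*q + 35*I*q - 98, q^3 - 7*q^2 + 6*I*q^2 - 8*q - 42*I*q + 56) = q^2 + q*(-7 + 2*I) - 14*I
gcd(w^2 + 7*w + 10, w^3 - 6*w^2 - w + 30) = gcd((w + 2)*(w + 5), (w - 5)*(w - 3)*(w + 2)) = w + 2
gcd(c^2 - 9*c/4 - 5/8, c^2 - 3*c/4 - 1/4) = c + 1/4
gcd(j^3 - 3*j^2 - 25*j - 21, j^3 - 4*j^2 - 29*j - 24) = j^2 + 4*j + 3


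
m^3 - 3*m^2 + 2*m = m*(m - 2)*(m - 1)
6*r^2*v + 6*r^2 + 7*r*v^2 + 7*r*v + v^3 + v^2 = (r + v)*(6*r + v)*(v + 1)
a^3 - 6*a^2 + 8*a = a*(a - 4)*(a - 2)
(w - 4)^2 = w^2 - 8*w + 16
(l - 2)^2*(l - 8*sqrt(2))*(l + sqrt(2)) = l^4 - 7*sqrt(2)*l^3 - 4*l^3 - 12*l^2 + 28*sqrt(2)*l^2 - 28*sqrt(2)*l + 64*l - 64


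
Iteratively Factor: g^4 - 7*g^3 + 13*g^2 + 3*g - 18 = (g - 3)*(g^3 - 4*g^2 + g + 6) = (g - 3)*(g - 2)*(g^2 - 2*g - 3) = (g - 3)*(g - 2)*(g + 1)*(g - 3)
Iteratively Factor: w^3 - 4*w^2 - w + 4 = (w - 4)*(w^2 - 1) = (w - 4)*(w - 1)*(w + 1)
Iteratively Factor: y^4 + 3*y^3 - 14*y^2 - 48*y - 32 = (y + 1)*(y^3 + 2*y^2 - 16*y - 32) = (y + 1)*(y + 4)*(y^2 - 2*y - 8) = (y + 1)*(y + 2)*(y + 4)*(y - 4)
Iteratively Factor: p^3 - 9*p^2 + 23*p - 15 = (p - 1)*(p^2 - 8*p + 15) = (p - 5)*(p - 1)*(p - 3)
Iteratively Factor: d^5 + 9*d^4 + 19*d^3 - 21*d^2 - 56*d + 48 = (d - 1)*(d^4 + 10*d^3 + 29*d^2 + 8*d - 48) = (d - 1)^2*(d^3 + 11*d^2 + 40*d + 48) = (d - 1)^2*(d + 4)*(d^2 + 7*d + 12) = (d - 1)^2*(d + 3)*(d + 4)*(d + 4)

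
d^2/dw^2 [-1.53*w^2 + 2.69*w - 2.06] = -3.06000000000000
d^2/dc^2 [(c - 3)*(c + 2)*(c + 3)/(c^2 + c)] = 4*(-5*c^3 - 27*c^2 - 27*c - 9)/(c^3*(c^3 + 3*c^2 + 3*c + 1))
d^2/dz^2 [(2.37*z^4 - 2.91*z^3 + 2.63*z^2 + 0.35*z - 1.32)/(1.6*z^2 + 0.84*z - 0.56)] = (12.1344*z^6 + 19.11168*z^5 - 2.70748800000001*z^4 - 32.43632*z^3 + 10.995648*z^2 - 14.238336*z - 2.249408)/(4.096*z^6 + 6.4512*z^5 - 0.913920000000001*z^4 - 3.923136*z^3 + 0.319872*z^2 + 0.790272*z - 0.175616)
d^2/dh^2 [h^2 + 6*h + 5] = 2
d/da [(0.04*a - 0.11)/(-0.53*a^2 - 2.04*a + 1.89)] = (0.0212*a^2 - 0.1166*a - 0.1488)/(0.2809*a^4 + 2.1624*a^3 + 2.1582*a^2 - 7.7112*a + 3.5721)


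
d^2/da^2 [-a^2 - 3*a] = -2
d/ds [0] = 0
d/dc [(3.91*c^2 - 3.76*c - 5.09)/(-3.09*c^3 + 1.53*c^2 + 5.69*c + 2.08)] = (12.0819*c^4 - 23.2368*c^3 - 19.1836*c^2 + 31.841*c + 21.1413)/(9.5481*c^6 - 9.4554*c^5 - 32.8233*c^4 + 4.557*c^3 + 38.7409*c^2 + 23.6704*c + 4.3264)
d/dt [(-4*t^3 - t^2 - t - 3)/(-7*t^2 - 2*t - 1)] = (28*t^4 + 16*t^3 + 7*t^2 - 40*t - 5)/(49*t^4 + 28*t^3 + 18*t^2 + 4*t + 1)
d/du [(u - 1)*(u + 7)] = 2*u + 6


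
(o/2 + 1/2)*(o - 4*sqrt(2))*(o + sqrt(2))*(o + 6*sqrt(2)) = o^4/2 + o^3/2 + 3*sqrt(2)*o^3/2 - 22*o^2 + 3*sqrt(2)*o^2/2 - 24*sqrt(2)*o - 22*o - 24*sqrt(2)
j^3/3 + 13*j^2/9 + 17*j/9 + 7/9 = (j/3 + 1/3)*(j + 1)*(j + 7/3)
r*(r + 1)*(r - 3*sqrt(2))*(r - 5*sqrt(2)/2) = r^4 - 11*sqrt(2)*r^3/2 + r^3 - 11*sqrt(2)*r^2/2 + 15*r^2 + 15*r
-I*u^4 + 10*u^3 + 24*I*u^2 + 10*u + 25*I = (u - I)*(u + 5*I)^2*(-I*u + 1)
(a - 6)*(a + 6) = a^2 - 36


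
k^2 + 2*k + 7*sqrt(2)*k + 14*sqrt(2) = (k + 2)*(k + 7*sqrt(2))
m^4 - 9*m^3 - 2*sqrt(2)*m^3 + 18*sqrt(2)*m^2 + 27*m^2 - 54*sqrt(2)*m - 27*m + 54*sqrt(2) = (m - 3)^3*(m - 2*sqrt(2))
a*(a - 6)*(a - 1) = a^3 - 7*a^2 + 6*a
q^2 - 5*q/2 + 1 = (q - 2)*(q - 1/2)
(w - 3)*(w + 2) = w^2 - w - 6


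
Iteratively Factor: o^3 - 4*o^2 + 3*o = (o - 1)*(o^2 - 3*o) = (o - 3)*(o - 1)*(o)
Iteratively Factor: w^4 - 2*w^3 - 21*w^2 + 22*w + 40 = (w - 5)*(w^3 + 3*w^2 - 6*w - 8) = (w - 5)*(w - 2)*(w^2 + 5*w + 4) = (w - 5)*(w - 2)*(w + 4)*(w + 1)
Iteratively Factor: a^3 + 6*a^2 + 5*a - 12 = (a + 4)*(a^2 + 2*a - 3) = (a + 3)*(a + 4)*(a - 1)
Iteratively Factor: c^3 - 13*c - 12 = (c + 3)*(c^2 - 3*c - 4) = (c + 1)*(c + 3)*(c - 4)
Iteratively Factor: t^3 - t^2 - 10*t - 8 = (t + 2)*(t^2 - 3*t - 4) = (t + 1)*(t + 2)*(t - 4)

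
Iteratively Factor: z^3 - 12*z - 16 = (z + 2)*(z^2 - 2*z - 8) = (z - 4)*(z + 2)*(z + 2)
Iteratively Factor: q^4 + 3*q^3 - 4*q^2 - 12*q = (q + 3)*(q^3 - 4*q) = (q + 2)*(q + 3)*(q^2 - 2*q) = (q - 2)*(q + 2)*(q + 3)*(q)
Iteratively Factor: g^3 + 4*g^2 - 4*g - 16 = (g + 4)*(g^2 - 4) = (g - 2)*(g + 4)*(g + 2)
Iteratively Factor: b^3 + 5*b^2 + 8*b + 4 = (b + 2)*(b^2 + 3*b + 2) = (b + 1)*(b + 2)*(b + 2)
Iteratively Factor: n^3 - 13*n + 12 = (n - 1)*(n^2 + n - 12) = (n - 3)*(n - 1)*(n + 4)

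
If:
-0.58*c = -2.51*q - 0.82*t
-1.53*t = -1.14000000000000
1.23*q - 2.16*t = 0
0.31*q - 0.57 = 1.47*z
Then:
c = 6.72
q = 1.31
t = 0.75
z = -0.11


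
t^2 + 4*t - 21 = (t - 3)*(t + 7)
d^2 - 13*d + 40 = (d - 8)*(d - 5)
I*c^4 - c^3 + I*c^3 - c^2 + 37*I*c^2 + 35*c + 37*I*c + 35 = (c - 5*I)*(c - I)*(c + 7*I)*(I*c + I)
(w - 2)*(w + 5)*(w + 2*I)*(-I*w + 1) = -I*w^4 + 3*w^3 - 3*I*w^3 + 9*w^2 + 12*I*w^2 - 30*w + 6*I*w - 20*I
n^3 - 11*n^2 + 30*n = n*(n - 6)*(n - 5)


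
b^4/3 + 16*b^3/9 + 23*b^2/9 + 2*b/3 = b*(b/3 + 1)*(b + 1/3)*(b + 2)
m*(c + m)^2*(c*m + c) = c^3*m^2 + c^3*m + 2*c^2*m^3 + 2*c^2*m^2 + c*m^4 + c*m^3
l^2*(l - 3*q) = l^3 - 3*l^2*q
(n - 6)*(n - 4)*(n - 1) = n^3 - 11*n^2 + 34*n - 24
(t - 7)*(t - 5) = t^2 - 12*t + 35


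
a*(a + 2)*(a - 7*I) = a^3 + 2*a^2 - 7*I*a^2 - 14*I*a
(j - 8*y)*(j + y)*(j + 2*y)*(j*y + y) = j^4*y - 5*j^3*y^2 + j^3*y - 22*j^2*y^3 - 5*j^2*y^2 - 16*j*y^4 - 22*j*y^3 - 16*y^4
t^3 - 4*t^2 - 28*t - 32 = (t - 8)*(t + 2)^2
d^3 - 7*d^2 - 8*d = d*(d - 8)*(d + 1)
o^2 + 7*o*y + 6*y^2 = (o + y)*(o + 6*y)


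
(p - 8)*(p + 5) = p^2 - 3*p - 40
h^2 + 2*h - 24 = (h - 4)*(h + 6)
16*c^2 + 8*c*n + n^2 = (4*c + n)^2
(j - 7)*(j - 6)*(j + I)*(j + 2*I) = j^4 - 13*j^3 + 3*I*j^3 + 40*j^2 - 39*I*j^2 + 26*j + 126*I*j - 84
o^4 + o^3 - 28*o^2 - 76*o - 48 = (o - 6)*(o + 1)*(o + 2)*(o + 4)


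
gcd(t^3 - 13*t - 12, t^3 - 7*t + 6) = t + 3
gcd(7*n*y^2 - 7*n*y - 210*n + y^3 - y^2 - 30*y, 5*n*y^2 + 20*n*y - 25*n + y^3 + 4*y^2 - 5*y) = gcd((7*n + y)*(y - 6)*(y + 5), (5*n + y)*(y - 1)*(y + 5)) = y + 5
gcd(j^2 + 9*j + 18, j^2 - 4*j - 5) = 1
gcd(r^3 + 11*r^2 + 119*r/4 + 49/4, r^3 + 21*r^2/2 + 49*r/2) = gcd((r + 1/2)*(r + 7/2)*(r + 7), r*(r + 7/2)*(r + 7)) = r^2 + 21*r/2 + 49/2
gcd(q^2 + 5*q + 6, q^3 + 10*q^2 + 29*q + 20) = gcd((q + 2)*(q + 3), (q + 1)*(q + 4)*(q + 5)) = 1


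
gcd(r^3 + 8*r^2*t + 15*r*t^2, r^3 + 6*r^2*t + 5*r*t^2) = r^2 + 5*r*t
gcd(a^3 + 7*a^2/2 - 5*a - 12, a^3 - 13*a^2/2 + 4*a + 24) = a + 3/2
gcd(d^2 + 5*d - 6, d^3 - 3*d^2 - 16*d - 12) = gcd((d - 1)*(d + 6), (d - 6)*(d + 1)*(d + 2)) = 1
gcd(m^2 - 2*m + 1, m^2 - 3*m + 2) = m - 1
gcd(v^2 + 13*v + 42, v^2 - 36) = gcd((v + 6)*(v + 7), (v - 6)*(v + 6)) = v + 6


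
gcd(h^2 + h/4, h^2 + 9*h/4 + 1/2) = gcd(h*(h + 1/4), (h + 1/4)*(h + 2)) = h + 1/4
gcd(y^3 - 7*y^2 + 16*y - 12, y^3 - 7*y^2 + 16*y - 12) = y^3 - 7*y^2 + 16*y - 12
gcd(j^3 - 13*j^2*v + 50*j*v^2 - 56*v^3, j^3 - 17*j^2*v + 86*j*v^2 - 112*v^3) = j^2 - 9*j*v + 14*v^2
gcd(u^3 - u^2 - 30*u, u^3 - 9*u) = u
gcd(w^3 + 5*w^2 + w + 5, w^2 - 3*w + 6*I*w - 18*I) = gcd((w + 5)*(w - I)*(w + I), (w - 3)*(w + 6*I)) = 1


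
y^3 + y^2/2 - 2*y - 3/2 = (y - 3/2)*(y + 1)^2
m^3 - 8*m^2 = m^2*(m - 8)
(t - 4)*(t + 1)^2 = t^3 - 2*t^2 - 7*t - 4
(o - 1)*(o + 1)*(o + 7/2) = o^3 + 7*o^2/2 - o - 7/2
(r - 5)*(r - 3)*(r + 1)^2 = r^4 - 6*r^3 + 22*r + 15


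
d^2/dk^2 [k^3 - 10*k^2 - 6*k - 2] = 6*k - 20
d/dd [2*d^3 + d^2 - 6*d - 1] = 6*d^2 + 2*d - 6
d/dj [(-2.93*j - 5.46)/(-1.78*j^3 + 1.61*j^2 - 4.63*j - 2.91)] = (-10.4308*j^3 - 24.4391*j^2 + 17.5812*j - 16.7535)/(3.1684*j^6 - 5.7316*j^5 + 19.0749*j^4 - 4.549*j^3 + 12.0667*j^2 + 26.9466*j + 8.4681)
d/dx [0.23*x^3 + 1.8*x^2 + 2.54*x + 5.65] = 0.69*x^2 + 3.6*x + 2.54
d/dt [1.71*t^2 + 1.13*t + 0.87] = 3.42*t + 1.13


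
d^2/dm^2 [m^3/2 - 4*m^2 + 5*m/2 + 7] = 3*m - 8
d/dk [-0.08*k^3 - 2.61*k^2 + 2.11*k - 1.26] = -0.24*k^2 - 5.22*k + 2.11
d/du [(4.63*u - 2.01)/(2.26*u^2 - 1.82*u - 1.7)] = (-10.4638*u^2 + 9.0852*u - 11.5292)/(5.1076*u^4 - 8.2264*u^3 - 4.3716*u^2 + 6.188*u + 2.89)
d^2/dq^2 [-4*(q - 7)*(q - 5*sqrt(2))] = -8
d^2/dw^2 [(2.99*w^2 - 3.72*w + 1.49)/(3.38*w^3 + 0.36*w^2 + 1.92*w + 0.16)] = (68.3179120000001*w^6 - 254.992608*w^5 + 60.6858720000001*w^4 + 49.555648*w^3 + 82.283616*w^2 + 2.630208*w + 13.25248)/(38.614472*w^9 + 12.338352*w^8 + 67.118688*w^7 + 19.547904*w^6 + 39.29472*w^5 + 10.273536*w^4 + 8.001024*w^3 + 1.79712*w^2 + 0.147456*w + 0.004096)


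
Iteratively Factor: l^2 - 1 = (l + 1)*(l - 1)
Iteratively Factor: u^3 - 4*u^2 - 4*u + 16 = (u - 4)*(u^2 - 4) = (u - 4)*(u + 2)*(u - 2)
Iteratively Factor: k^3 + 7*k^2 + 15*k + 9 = (k + 1)*(k^2 + 6*k + 9) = (k + 1)*(k + 3)*(k + 3)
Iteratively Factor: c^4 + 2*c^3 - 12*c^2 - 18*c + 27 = (c - 1)*(c^3 + 3*c^2 - 9*c - 27) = (c - 1)*(c + 3)*(c^2 - 9) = (c - 1)*(c + 3)^2*(c - 3)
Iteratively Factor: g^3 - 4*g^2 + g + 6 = (g + 1)*(g^2 - 5*g + 6) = (g - 3)*(g + 1)*(g - 2)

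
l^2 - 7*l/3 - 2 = (l - 3)*(l + 2/3)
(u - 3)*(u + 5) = u^2 + 2*u - 15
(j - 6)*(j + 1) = j^2 - 5*j - 6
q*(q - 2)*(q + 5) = q^3 + 3*q^2 - 10*q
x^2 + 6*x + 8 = (x + 2)*(x + 4)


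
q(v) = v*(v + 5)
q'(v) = 2*v + 5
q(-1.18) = -4.51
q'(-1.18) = 2.64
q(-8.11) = 25.22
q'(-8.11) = -11.22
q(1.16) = 7.15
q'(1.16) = 7.32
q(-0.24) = -1.14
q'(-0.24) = 4.52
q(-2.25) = -6.19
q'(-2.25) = 0.50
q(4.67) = 45.16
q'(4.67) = 14.34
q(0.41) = 2.22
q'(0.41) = 5.82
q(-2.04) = -6.04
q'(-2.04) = 0.92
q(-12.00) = 84.00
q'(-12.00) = -19.00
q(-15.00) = 150.00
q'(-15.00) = -25.00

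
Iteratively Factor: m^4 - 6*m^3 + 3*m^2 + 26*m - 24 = (m + 2)*(m^3 - 8*m^2 + 19*m - 12) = (m - 3)*(m + 2)*(m^2 - 5*m + 4) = (m - 4)*(m - 3)*(m + 2)*(m - 1)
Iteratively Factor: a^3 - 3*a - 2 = (a + 1)*(a^2 - a - 2) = (a - 2)*(a + 1)*(a + 1)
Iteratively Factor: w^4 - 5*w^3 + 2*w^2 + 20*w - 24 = (w + 2)*(w^3 - 7*w^2 + 16*w - 12) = (w - 3)*(w + 2)*(w^2 - 4*w + 4) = (w - 3)*(w - 2)*(w + 2)*(w - 2)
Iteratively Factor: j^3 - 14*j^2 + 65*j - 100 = (j - 4)*(j^2 - 10*j + 25) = (j - 5)*(j - 4)*(j - 5)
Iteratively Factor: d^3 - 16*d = (d - 4)*(d^2 + 4*d) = (d - 4)*(d + 4)*(d)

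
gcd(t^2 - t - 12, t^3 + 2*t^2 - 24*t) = t - 4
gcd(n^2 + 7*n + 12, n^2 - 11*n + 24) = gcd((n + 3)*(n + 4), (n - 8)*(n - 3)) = 1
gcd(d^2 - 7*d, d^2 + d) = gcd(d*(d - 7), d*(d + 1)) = d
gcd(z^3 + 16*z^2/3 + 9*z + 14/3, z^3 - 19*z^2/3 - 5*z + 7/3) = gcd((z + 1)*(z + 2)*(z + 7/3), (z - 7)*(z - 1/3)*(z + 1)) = z + 1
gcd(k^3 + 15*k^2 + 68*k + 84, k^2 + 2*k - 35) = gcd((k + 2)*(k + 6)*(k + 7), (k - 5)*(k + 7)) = k + 7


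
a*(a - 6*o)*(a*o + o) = a^3*o - 6*a^2*o^2 + a^2*o - 6*a*o^2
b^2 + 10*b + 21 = (b + 3)*(b + 7)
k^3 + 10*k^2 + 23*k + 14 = (k + 1)*(k + 2)*(k + 7)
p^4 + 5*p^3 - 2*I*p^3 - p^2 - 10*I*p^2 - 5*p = p*(p + 5)*(p - I)^2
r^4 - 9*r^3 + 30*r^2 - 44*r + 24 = (r - 3)*(r - 2)^3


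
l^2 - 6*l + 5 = (l - 5)*(l - 1)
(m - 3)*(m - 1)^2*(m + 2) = m^4 - 3*m^3 - 3*m^2 + 11*m - 6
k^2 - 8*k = k*(k - 8)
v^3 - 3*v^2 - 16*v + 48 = (v - 4)*(v - 3)*(v + 4)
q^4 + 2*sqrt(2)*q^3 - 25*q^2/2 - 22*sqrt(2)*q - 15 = (q - 5*sqrt(2)/2)*(q + sqrt(2)/2)*(q + sqrt(2))*(q + 3*sqrt(2))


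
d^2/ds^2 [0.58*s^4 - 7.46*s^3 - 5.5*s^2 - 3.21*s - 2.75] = 6.96*s^2 - 44.76*s - 11.0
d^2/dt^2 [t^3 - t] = 6*t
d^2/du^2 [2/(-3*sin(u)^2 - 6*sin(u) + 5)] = 12*(6*sin(u)^4 + 9*sin(u)^3 + 7*sin(u)^2 - 13*sin(u) - 17)/(3*sin(u)^2 + 6*sin(u) - 5)^3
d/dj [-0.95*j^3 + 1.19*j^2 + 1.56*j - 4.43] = -2.85*j^2 + 2.38*j + 1.56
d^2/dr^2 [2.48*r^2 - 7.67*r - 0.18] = 4.96000000000000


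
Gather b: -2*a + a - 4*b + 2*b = -a - 2*b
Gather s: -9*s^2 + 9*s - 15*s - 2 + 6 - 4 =-9*s^2 - 6*s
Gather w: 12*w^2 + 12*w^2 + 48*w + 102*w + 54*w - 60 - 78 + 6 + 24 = 24*w^2 + 204*w - 108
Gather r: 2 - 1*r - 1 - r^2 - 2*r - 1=-r^2 - 3*r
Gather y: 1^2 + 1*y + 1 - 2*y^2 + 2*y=-2*y^2 + 3*y + 2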